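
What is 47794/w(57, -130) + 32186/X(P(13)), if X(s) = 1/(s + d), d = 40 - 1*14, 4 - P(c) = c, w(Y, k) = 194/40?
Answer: 54030594/97 ≈ 5.5702e+5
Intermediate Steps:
w(Y, k) = 97/20 (w(Y, k) = 194*(1/40) = 97/20)
P(c) = 4 - c
d = 26 (d = 40 - 14 = 26)
X(s) = 1/(26 + s) (X(s) = 1/(s + 26) = 1/(26 + s))
47794/w(57, -130) + 32186/X(P(13)) = 47794/(97/20) + 32186/(1/(26 + (4 - 1*13))) = 47794*(20/97) + 32186/(1/(26 + (4 - 13))) = 955880/97 + 32186/(1/(26 - 9)) = 955880/97 + 32186/(1/17) = 955880/97 + 32186*17 = 955880/97 + 547162 = 54030594/97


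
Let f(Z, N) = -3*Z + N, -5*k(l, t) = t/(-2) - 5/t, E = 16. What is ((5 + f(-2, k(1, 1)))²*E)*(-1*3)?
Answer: -175692/25 ≈ -7027.7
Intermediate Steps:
k(l, t) = 1/t + t/10 (k(l, t) = -(t/(-2) - 5/t)/5 = -(t*(-½) - 5/t)/5 = -(-t/2 - 5/t)/5 = -(-5/t - t/2)/5 = 1/t + t/10)
f(Z, N) = N - 3*Z
((5 + f(-2, k(1, 1)))²*E)*(-1*3) = ((5 + ((1/1 + (⅒)*1) - 3*(-2)))²*16)*(-1*3) = ((5 + ((1 + ⅒) + 6))²*16)*(-3) = ((5 + (11/10 + 6))²*16)*(-3) = ((5 + 71/10)²*16)*(-3) = ((121/10)²*16)*(-3) = ((14641/100)*16)*(-3) = (58564/25)*(-3) = -175692/25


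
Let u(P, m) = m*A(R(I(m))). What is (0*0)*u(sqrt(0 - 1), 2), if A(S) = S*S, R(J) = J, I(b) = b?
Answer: 0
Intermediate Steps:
A(S) = S**2
u(P, m) = m**3 (u(P, m) = m*m**2 = m**3)
(0*0)*u(sqrt(0 - 1), 2) = (0*0)*2**3 = 0*8 = 0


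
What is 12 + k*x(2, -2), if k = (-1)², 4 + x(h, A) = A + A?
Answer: 4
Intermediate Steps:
x(h, A) = -4 + 2*A (x(h, A) = -4 + (A + A) = -4 + 2*A)
k = 1
12 + k*x(2, -2) = 12 + 1*(-4 + 2*(-2)) = 12 + 1*(-4 - 4) = 12 + 1*(-8) = 12 - 8 = 4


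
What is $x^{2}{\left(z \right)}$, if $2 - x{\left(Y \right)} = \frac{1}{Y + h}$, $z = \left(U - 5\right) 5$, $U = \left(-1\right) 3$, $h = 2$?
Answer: $\frac{5929}{1444} \approx 4.106$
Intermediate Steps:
$U = -3$
$z = -40$ ($z = \left(-3 - 5\right) 5 = \left(-8\right) 5 = -40$)
$x{\left(Y \right)} = 2 - \frac{1}{2 + Y}$ ($x{\left(Y \right)} = 2 - \frac{1}{Y + 2} = 2 - \frac{1}{2 + Y}$)
$x^{2}{\left(z \right)} = \left(\frac{3 + 2 \left(-40\right)}{2 - 40}\right)^{2} = \left(\frac{3 - 80}{-38}\right)^{2} = \left(\left(- \frac{1}{38}\right) \left(-77\right)\right)^{2} = \left(\frac{77}{38}\right)^{2} = \frac{5929}{1444}$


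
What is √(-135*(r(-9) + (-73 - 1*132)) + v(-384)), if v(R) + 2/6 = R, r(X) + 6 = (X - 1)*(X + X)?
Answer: √34206/3 ≈ 61.650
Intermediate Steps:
r(X) = -6 + 2*X*(-1 + X) (r(X) = -6 + (X - 1)*(X + X) = -6 + (-1 + X)*(2*X) = -6 + 2*X*(-1 + X))
v(R) = -⅓ + R
√(-135*(r(-9) + (-73 - 1*132)) + v(-384)) = √(-135*((-6 - 2*(-9) + 2*(-9)²) + (-73 - 1*132)) + (-⅓ - 384)) = √(-135*((-6 + 18 + 2*81) + (-73 - 132)) - 1153/3) = √(-135*((-6 + 18 + 162) - 205) - 1153/3) = √(-135*(174 - 205) - 1153/3) = √(-135*(-31) - 1153/3) = √(4185 - 1153/3) = √(11402/3) = √34206/3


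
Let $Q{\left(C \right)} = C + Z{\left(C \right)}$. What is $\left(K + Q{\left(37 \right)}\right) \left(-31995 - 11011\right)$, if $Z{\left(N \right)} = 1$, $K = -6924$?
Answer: $296139316$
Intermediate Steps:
$Q{\left(C \right)} = 1 + C$ ($Q{\left(C \right)} = C + 1 = 1 + C$)
$\left(K + Q{\left(37 \right)}\right) \left(-31995 - 11011\right) = \left(-6924 + \left(1 + 37\right)\right) \left(-31995 - 11011\right) = \left(-6924 + 38\right) \left(-43006\right) = \left(-6886\right) \left(-43006\right) = 296139316$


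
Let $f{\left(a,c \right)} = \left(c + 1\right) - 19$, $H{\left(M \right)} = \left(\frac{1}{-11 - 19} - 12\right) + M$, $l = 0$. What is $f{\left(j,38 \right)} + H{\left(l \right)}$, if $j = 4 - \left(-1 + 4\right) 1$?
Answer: $\frac{239}{30} \approx 7.9667$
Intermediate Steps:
$j = 1$ ($j = 4 - 3 \cdot 1 = 4 - 3 = 1$)
$H{\left(M \right)} = - \frac{361}{30} + M$ ($H{\left(M \right)} = \left(\frac{1}{-30} - 12\right) + M = \left(- \frac{1}{30} - 12\right) + M = - \frac{361}{30} + M$)
$f{\left(a,c \right)} = -18 + c$ ($f{\left(a,c \right)} = \left(1 + c\right) - 19 = -18 + c$)
$f{\left(j,38 \right)} + H{\left(l \right)} = \left(-18 + 38\right) + \left(- \frac{361}{30} + 0\right) = 20 - \frac{361}{30} = \frac{239}{30}$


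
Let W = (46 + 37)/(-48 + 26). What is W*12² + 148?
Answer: -4348/11 ≈ -395.27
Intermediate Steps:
W = -83/22 (W = 83/(-22) = 83*(-1/22) = -83/22 ≈ -3.7727)
W*12² + 148 = -83/22*12² + 148 = -83/22*144 + 148 = -5976/11 + 148 = -4348/11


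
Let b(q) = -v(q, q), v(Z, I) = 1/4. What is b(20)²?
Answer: 1/16 ≈ 0.062500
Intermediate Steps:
v(Z, I) = ¼
b(q) = -¼ (b(q) = -1*¼ = -¼)
b(20)² = (-¼)² = 1/16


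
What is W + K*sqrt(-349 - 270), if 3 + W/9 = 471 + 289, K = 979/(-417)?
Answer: 6813 - 979*I*sqrt(619)/417 ≈ 6813.0 - 58.411*I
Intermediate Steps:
K = -979/417 (K = 979*(-1/417) = -979/417 ≈ -2.3477)
W = 6813 (W = -27 + 9*(471 + 289) = -27 + 9*760 = -27 + 6840 = 6813)
W + K*sqrt(-349 - 270) = 6813 - 979*sqrt(-349 - 270)/417 = 6813 - 979*I*sqrt(619)/417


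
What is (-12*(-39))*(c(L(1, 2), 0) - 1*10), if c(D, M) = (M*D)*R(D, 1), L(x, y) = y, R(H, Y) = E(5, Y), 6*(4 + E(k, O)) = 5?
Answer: -4680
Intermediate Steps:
E(k, O) = -19/6 (E(k, O) = -4 + (⅙)*5 = -4 + ⅚ = -19/6)
R(H, Y) = -19/6
c(D, M) = -19*D*M/6 (c(D, M) = (M*D)*(-19/6) = (D*M)*(-19/6) = -19*D*M/6)
(-12*(-39))*(c(L(1, 2), 0) - 1*10) = (-12*(-39))*(-19/6*2*0 - 1*10) = 468*(0 - 10) = 468*(-10) = -4680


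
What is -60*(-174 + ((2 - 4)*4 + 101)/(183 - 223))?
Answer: 21159/2 ≈ 10580.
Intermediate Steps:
-60*(-174 + ((2 - 4)*4 + 101)/(183 - 223)) = -60*(-174 + (-2*4 + 101)/(-40)) = -60*(-174 + (-8 + 101)*(-1/40)) = -60*(-174 + 93*(-1/40)) = -60*(-174 - 93/40) = -60*(-7053/40) = 21159/2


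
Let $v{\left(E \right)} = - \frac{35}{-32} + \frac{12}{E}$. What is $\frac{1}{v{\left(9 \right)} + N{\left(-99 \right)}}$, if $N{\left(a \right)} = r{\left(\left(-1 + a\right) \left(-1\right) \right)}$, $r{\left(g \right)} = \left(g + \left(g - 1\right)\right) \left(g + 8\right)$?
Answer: $\frac{96}{2063465} \approx 4.6524 \cdot 10^{-5}$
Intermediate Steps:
$r{\left(g \right)} = \left(-1 + 2 g\right) \left(8 + g\right)$ ($r{\left(g \right)} = \left(g + \left(g - 1\right)\right) \left(8 + g\right) = \left(g + \left(-1 + g\right)\right) \left(8 + g\right) = \left(-1 + 2 g\right) \left(8 + g\right)$)
$v{\left(E \right)} = \frac{35}{32} + \frac{12}{E}$ ($v{\left(E \right)} = \left(-35\right) \left(- \frac{1}{32}\right) + \frac{12}{E} = \frac{35}{32} + \frac{12}{E}$)
$N{\left(a \right)} = 7 - 15 a + 2 \left(1 - a\right)^{2}$ ($N{\left(a \right)} = -8 + 2 \left(\left(-1 + a\right) \left(-1\right)\right)^{2} + 15 \left(-1 + a\right) \left(-1\right) = -8 + 2 \left(1 - a\right)^{2} + 15 \left(1 - a\right) = -8 + 2 \left(1 - a\right)^{2} - \left(-15 + 15 a\right) = 7 - 15 a + 2 \left(1 - a\right)^{2}$)
$\frac{1}{v{\left(9 \right)} + N{\left(-99 \right)}} = \frac{1}{\left(\frac{35}{32} + \frac{12}{9}\right) + \left(9 - -1881 + 2 \left(-99\right)^{2}\right)} = \frac{1}{\left(\frac{35}{32} + 12 \cdot \frac{1}{9}\right) + \left(9 + 1881 + 2 \cdot 9801\right)} = \frac{1}{\left(\frac{35}{32} + \frac{4}{3}\right) + \left(9 + 1881 + 19602\right)} = \frac{1}{\frac{233}{96} + 21492} = \frac{1}{\frac{2063465}{96}} = \frac{96}{2063465}$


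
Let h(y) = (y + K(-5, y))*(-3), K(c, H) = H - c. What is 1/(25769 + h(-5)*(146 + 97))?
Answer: 1/29414 ≈ 3.3997e-5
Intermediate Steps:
h(y) = -15 - 6*y (h(y) = (y + (y - 1*(-5)))*(-3) = (y + (y + 5))*(-3) = (y + (5 + y))*(-3) = (5 + 2*y)*(-3) = -15 - 6*y)
1/(25769 + h(-5)*(146 + 97)) = 1/(25769 + (-15 - 6*(-5))*(146 + 97)) = 1/(25769 + (-15 + 30)*243) = 1/(25769 + 15*243) = 1/(25769 + 3645) = 1/29414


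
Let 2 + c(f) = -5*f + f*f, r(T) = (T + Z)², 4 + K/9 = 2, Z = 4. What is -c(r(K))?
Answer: -37434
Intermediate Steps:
K = -18 (K = -36 + 9*2 = -36 + 18 = -18)
r(T) = (4 + T)² (r(T) = (T + 4)² = (4 + T)²)
c(f) = -2 + f² - 5*f (c(f) = -2 + (-5*f + f*f) = -2 + (-5*f + f²) = -2 + (f² - 5*f) = -2 + f² - 5*f)
-c(r(K)) = -(-2 + ((4 - 18)²)² - 5*(4 - 18)²) = -(-2 + ((-14)²)² - 5*(-14)²) = -(-2 + 196² - 5*196) = -(-2 + 38416 - 980) = -1*37434 = -37434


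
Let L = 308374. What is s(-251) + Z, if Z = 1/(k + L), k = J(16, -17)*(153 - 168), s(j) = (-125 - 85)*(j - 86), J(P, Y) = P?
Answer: 21806643181/308134 ≈ 70770.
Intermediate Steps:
s(j) = 18060 - 210*j (s(j) = -210*(-86 + j) = 18060 - 210*j)
k = -240 (k = 16*(153 - 168) = 16*(-15) = -240)
Z = 1/308134 (Z = 1/(-240 + 308374) = 1/308134 ≈ 3.2453e-6)
s(-251) + Z = (18060 - 210*(-251)) + 1/308134 = (18060 + 52710) + 1/308134 = 70770 + 1/308134 = 21806643181/308134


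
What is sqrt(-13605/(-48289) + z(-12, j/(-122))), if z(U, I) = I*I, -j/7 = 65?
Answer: sqrt(492524961476005)/5891258 ≈ 3.7671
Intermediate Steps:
j = -455 (j = -7*65 = -455)
z(U, I) = I**2
sqrt(-13605/(-48289) + z(-12, j/(-122))) = sqrt(-13605/(-48289) + (-455/(-122))**2) = sqrt(-13605*(-1/48289) + (-455*(-1/122))**2) = sqrt(13605/48289 + (455/122)**2) = sqrt(13605/48289 + 207025/14884) = sqrt(10199527045/718733476) = sqrt(492524961476005)/5891258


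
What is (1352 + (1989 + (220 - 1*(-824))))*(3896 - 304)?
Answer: 15750920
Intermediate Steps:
(1352 + (1989 + (220 - 1*(-824))))*(3896 - 304) = (1352 + (1989 + (220 + 824)))*3592 = (1352 + (1989 + 1044))*3592 = (1352 + 3033)*3592 = 4385*3592 = 15750920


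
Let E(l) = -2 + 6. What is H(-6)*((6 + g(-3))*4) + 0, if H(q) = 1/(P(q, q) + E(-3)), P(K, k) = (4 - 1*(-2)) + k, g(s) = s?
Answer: 3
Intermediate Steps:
E(l) = 4
P(K, k) = 6 + k (P(K, k) = (4 + 2) + k = 6 + k)
H(q) = 1/(10 + q) (H(q) = 1/((6 + q) + 4) = 1/(10 + q))
H(-6)*((6 + g(-3))*4) + 0 = ((6 - 3)*4)/(10 - 6) + 0 = (3*4)/4 + 0 = (¼)*12 + 0 = 3 + 0 = 3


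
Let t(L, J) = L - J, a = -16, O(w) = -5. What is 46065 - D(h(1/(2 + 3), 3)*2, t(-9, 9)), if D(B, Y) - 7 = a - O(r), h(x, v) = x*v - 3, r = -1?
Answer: 46069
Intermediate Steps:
h(x, v) = -3 + v*x (h(x, v) = v*x - 3 = -3 + v*x)
D(B, Y) = -4 (D(B, Y) = 7 + (-16 - 1*(-5)) = 7 + (-16 + 5) = 7 - 11 = -4)
46065 - D(h(1/(2 + 3), 3)*2, t(-9, 9)) = 46065 - 1*(-4) = 46065 + 4 = 46069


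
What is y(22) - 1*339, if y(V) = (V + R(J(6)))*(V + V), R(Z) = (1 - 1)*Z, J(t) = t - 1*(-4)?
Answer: 629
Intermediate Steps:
J(t) = 4 + t (J(t) = t + 4 = 4 + t)
R(Z) = 0 (R(Z) = 0*Z = 0)
y(V) = 2*V**2 (y(V) = (V + 0)*(V + V) = V*(2*V) = 2*V**2)
y(22) - 1*339 = 2*22**2 - 1*339 = 2*484 - 339 = 968 - 339 = 629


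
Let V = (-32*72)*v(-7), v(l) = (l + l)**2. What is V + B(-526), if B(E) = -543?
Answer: -452127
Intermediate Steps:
v(l) = 4*l**2 (v(l) = (2*l)**2 = 4*l**2)
V = -451584 (V = (-32*72)*(4*(-7)**2) = -9216*49 = -2304*196 = -451584)
V + B(-526) = -451584 - 543 = -452127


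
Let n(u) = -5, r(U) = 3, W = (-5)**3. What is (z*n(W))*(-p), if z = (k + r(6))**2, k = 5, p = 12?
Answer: 3840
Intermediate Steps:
W = -125
z = 64 (z = (5 + 3)**2 = 8**2 = 64)
(z*n(W))*(-p) = (64*(-5))*(-1*12) = -320*(-12) = 3840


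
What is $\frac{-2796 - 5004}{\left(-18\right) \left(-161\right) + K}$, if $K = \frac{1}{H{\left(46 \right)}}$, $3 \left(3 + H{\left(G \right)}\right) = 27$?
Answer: $- \frac{46800}{17389} \approx -2.6914$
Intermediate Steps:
$H{\left(G \right)} = 6$ ($H{\left(G \right)} = -3 + \frac{1}{3} \cdot 27 = -3 + 9 = 6$)
$K = \frac{1}{6} \approx 0.16667$
$\frac{-2796 - 5004}{\left(-18\right) \left(-161\right) + K} = \frac{-2796 - 5004}{\left(-18\right) \left(-161\right) + \frac{1}{6}} = - \frac{7800}{2898 + \frac{1}{6}} = - \frac{7800}{\frac{17389}{6}} = \left(-7800\right) \frac{6}{17389} = - \frac{46800}{17389}$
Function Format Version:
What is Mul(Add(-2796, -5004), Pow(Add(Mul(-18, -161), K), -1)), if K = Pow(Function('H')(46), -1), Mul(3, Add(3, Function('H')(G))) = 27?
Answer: Rational(-46800, 17389) ≈ -2.6914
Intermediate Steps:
Function('H')(G) = 6 (Function('H')(G) = Add(-3, Mul(Rational(1, 3), 27)) = Add(-3, 9) = 6)
K = Rational(1, 6) (K = Pow(6, -1) = Rational(1, 6) ≈ 0.16667)
Mul(Add(-2796, -5004), Pow(Add(Mul(-18, -161), K), -1)) = Mul(Add(-2796, -5004), Pow(Add(Mul(-18, -161), Rational(1, 6)), -1)) = Mul(-7800, Pow(Add(2898, Rational(1, 6)), -1)) = Mul(-7800, Pow(Rational(17389, 6), -1)) = Mul(-7800, Rational(6, 17389)) = Rational(-46800, 17389)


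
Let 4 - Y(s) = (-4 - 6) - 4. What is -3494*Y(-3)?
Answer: -62892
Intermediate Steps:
Y(s) = 18 (Y(s) = 4 - ((-4 - 6) - 4) = 4 - (-10 - 4) = 4 - 1*(-14) = 4 + 14 = 18)
-3494*Y(-3) = -3494*18 = -62892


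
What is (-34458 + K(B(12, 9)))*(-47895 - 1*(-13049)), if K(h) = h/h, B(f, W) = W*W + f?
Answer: 1200688622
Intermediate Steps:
B(f, W) = f + W² (B(f, W) = W² + f = f + W²)
K(h) = 1
(-34458 + K(B(12, 9)))*(-47895 - 1*(-13049)) = (-34458 + 1)*(-47895 - 1*(-13049)) = -34457*(-47895 + 13049) = -34457*(-34846) = 1200688622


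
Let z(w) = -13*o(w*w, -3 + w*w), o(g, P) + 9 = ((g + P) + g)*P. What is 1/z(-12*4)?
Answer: -1/206668800 ≈ -4.8387e-9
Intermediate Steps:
o(g, P) = -9 + P*(P + 2*g) (o(g, P) = -9 + ((g + P) + g)*P = -9 + ((P + g) + g)*P = -9 + (P + 2*g)*P = -9 + P*(P + 2*g))
z(w) = 117 - 13*(-3 + w²)² - 26*w²*(-3 + w²) (z(w) = -13*(-9 + (-3 + w*w)² + 2*(-3 + w*w)*(w*w)) = -13*(-9 + (-3 + w²)² + 2*(-3 + w²)*w²) = -13*(-9 + (-3 + w²)² + 2*w²*(-3 + w²)) = 117 - 13*(-3 + w²)² - 26*w²*(-3 + w²))
1/z(-12*4) = 1/(39*(-12*4)²*(4 - (-12*4)²)) = 1/(39*(-48)²*(4 - 1*(-48)²)) = 1/(39*2304*(4 - 1*2304)) = 1/(39*2304*(4 - 2304)) = 1/(39*2304*(-2300)) = 1/(-206668800) = -1/206668800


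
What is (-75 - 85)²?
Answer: 25600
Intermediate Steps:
(-75 - 85)² = (-160)² = 25600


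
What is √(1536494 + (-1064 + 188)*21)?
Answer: √1518098 ≈ 1232.1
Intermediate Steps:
√(1536494 + (-1064 + 188)*21) = √(1536494 - 876*21) = √(1536494 - 18396) = √1518098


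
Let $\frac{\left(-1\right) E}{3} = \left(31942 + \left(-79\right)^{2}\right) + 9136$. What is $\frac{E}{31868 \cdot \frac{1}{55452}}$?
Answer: $- \frac{1967949891}{7967} \approx -2.4701 \cdot 10^{5}$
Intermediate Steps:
$E = -141957$ ($E = - 3 \left(\left(31942 + \left(-79\right)^{2}\right) + 9136\right) = - 3 \left(\left(31942 + 6241\right) + 9136\right) = - 3 \left(38183 + 9136\right) = \left(-3\right) 47319 = -141957$)
$\frac{E}{31868 \cdot \frac{1}{55452}} = - \frac{141957}{31868 \cdot \frac{1}{55452}} = - \frac{141957}{\frac{7967}{13863}} = \left(-141957\right) \frac{13863}{7967} = - \frac{1967949891}{7967}$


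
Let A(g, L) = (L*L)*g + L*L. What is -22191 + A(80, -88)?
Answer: 605073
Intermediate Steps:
A(g, L) = L² + g*L² (A(g, L) = L²*g + L² = g*L² + L² = L² + g*L²)
-22191 + A(80, -88) = -22191 + (-88)²*(1 + 80) = -22191 + 7744*81 = -22191 + 627264 = 605073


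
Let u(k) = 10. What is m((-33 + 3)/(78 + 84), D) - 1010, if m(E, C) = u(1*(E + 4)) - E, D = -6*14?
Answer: -26995/27 ≈ -999.81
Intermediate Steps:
D = -84
m(E, C) = 10 - E
m((-33 + 3)/(78 + 84), D) - 1010 = (10 - (-33 + 3)/(78 + 84)) - 1010 = (10 - (-30)/162) - 1010 = (10 - 1*(-5/27)) - 1010 = (10 + 5/27) - 1010 = 275/27 - 1010 = -26995/27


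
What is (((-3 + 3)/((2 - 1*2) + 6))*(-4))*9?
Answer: 0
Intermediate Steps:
(((-3 + 3)/((2 - 1*2) + 6))*(-4))*9 = ((0/((2 - 2) + 6))*(-4))*9 = ((0/(0 + 6))*(-4))*9 = ((0/6)*(-4))*9 = ((0*(1/6))*(-4))*9 = (0*(-4))*9 = 0*9 = 0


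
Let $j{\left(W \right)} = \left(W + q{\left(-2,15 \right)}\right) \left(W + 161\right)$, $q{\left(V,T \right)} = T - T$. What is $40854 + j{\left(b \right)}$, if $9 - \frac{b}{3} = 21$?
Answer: $36354$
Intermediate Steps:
$b = -36$ ($b = 27 - 63 = -36$)
$q{\left(V,T \right)} = 0$
$j{\left(W \right)} = W \left(161 + W\right)$ ($j{\left(W \right)} = \left(W + 0\right) \left(W + 161\right) = W \left(161 + W\right)$)
$40854 + j{\left(b \right)} = 40854 - 36 \left(161 - 36\right) = 40854 - 4500 = 36354$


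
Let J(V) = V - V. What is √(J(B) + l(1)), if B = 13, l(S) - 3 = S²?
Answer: 2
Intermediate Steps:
l(S) = 3 + S²
J(V) = 0
√(J(B) + l(1)) = √(0 + (3 + 1²)) = √(0 + (3 + 1)) = √(0 + 4) = √4 = 2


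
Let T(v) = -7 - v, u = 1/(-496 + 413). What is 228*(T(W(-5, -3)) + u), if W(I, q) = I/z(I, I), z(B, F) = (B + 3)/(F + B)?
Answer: 340404/83 ≈ 4101.3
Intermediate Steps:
u = -1/83 (u = 1/(-83) = -1/83 ≈ -0.012048)
z(B, F) = (3 + B)/(B + F)
W(I, q) = 2*I**2/(3 + I) (W(I, q) = I/(((3 + I)/(I + I))) = I/(((3 + I)/((2*I)))) = I/(((1/(2*I))*(3 + I))) = I/(((3 + I)/(2*I))) = I*(2*I/(3 + I)) = 2*I**2/(3 + I))
228*(T(W(-5, -3)) + u) = 228*((-7 - 2*(-5)**2/(3 - 5)) - 1/83) = 228*((-7 - 2*25/(-2)) - 1/83) = 228*((-7 - 2*25*(-1)/2) - 1/83) = 228*((-7 - 1*(-25)) - 1/83) = 228*((-7 + 25) - 1/83) = 228*(18 - 1/83) = 228*(1493/83) = 340404/83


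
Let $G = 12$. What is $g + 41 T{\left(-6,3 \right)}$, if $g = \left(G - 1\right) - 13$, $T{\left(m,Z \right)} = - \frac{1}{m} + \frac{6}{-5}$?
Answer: $- \frac{1331}{30} \approx -44.367$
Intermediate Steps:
$T{\left(m,Z \right)} = - \frac{6}{5} - \frac{1}{m}$ ($T{\left(m,Z \right)} = - \frac{1}{m} + 6 \left(- \frac{1}{5}\right) = - \frac{1}{m} - \frac{6}{5} = - \frac{6}{5} - \frac{1}{m}$)
$g = -2$ ($g = \left(12 - 1\right) - 13 = 11 - 13 = -2$)
$g + 41 T{\left(-6,3 \right)} = -2 + 41 \left(- \frac{6}{5} - \frac{1}{-6}\right) = -2 + 41 \left(- \frac{6}{5} - - \frac{1}{6}\right) = -2 + 41 \left(- \frac{6}{5} + \frac{1}{6}\right) = -2 + 41 \left(- \frac{31}{30}\right) = -2 - \frac{1271}{30} = - \frac{1331}{30}$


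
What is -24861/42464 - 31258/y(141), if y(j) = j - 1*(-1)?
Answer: -665434987/3014944 ≈ -220.71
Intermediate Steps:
y(j) = 1 + j (y(j) = j + 1 = 1 + j)
-24861/42464 - 31258/y(141) = -24861/42464 - 31258/(1 + 141) = -24861*1/42464 - 31258/142 = -24861/42464 - 31258*1/142 = -24861/42464 - 15629/71 = -665434987/3014944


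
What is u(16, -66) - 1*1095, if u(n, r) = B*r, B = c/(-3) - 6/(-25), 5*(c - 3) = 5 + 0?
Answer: -25571/25 ≈ -1022.8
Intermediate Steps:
c = 4 (c = 3 + (5 + 0)/5 = 3 + (⅕)*5 = 3 + 1 = 4)
B = -82/75 (B = 4/(-3) - 6/(-25) = 4*(-⅓) - 6*(-1/25) = -4/3 + 6/25 = -82/75 ≈ -1.0933)
u(n, r) = -82*r/75
u(16, -66) - 1*1095 = -82/75*(-66) - 1*1095 = 1804/25 - 1095 = -25571/25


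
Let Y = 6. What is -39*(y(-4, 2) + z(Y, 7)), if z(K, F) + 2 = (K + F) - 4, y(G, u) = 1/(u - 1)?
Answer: -312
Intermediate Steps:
y(G, u) = 1/(-1 + u)
z(K, F) = -6 + F + K (z(K, F) = -2 + ((K + F) - 4) = -2 + ((F + K) - 4) = -2 + (-4 + F + K) = -6 + F + K)
-39*(y(-4, 2) + z(Y, 7)) = -39*(1/(-1 + 2) + (-6 + 7 + 6)) = -39*(1/1 + 7) = -39*(1 + 7) = -39*8 = -312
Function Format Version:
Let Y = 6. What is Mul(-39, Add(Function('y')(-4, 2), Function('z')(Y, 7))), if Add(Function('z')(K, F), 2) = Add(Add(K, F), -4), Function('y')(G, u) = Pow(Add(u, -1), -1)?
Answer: -312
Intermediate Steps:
Function('y')(G, u) = Pow(Add(-1, u), -1)
Function('z')(K, F) = Add(-6, F, K) (Function('z')(K, F) = Add(-2, Add(Add(K, F), -4)) = Add(-2, Add(Add(F, K), -4)) = Add(-2, Add(-4, F, K)) = Add(-6, F, K))
Mul(-39, Add(Function('y')(-4, 2), Function('z')(Y, 7))) = Mul(-39, Add(Pow(Add(-1, 2), -1), Add(-6, 7, 6))) = Mul(-39, Add(Pow(1, -1), 7)) = Mul(-39, Add(1, 7)) = Mul(-39, 8) = -312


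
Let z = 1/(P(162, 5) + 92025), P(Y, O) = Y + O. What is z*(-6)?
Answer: -3/46096 ≈ -6.5082e-5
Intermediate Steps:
P(Y, O) = O + Y
z = 1/92192 (z = 1/((5 + 162) + 92025) = 1/(167 + 92025) = 1/92192 ≈ 1.0847e-5)
z*(-6) = (1/92192)*(-6) = -3/46096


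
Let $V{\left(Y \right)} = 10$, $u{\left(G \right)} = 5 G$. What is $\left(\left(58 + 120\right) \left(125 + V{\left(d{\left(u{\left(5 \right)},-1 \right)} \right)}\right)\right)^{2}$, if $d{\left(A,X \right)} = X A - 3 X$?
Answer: $577440900$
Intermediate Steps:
$d{\left(A,X \right)} = - 3 X + A X$ ($d{\left(A,X \right)} = A X - 3 X = - 3 X + A X$)
$\left(\left(58 + 120\right) \left(125 + V{\left(d{\left(u{\left(5 \right)},-1 \right)} \right)}\right)\right)^{2} = \left(\left(58 + 120\right) \left(125 + 10\right)\right)^{2} = \left(178 \cdot 135\right)^{2} = 24030^{2} = 577440900$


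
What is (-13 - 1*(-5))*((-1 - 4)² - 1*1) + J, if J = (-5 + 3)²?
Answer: -188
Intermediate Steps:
J = 4 (J = (-2)² = 4)
(-13 - 1*(-5))*((-1 - 4)² - 1*1) + J = (-13 - 1*(-5))*((-1 - 4)² - 1*1) + 4 = (-13 + 5)*((-5)² - 1) + 4 = -8*(25 - 1) + 4 = -8*24 + 4 = -192 + 4 = -188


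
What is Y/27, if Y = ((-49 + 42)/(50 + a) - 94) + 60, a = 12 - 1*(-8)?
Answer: -341/270 ≈ -1.2630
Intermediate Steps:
a = 20 (a = 12 + 8 = 20)
Y = -341/10 (Y = ((-49 + 42)/(50 + 20) - 94) + 60 = (-7/70 - 94) + 60 = (-7*1/70 - 94) + 60 = (-⅒ - 94) + 60 = -941/10 + 60 = -341/10 ≈ -34.100)
Y/27 = -341/10/27 = -341/10*1/27 = -341/270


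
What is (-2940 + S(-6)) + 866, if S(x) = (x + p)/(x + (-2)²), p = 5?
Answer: -4147/2 ≈ -2073.5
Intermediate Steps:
S(x) = (5 + x)/(4 + x) (S(x) = (x + 5)/(x + (-2)²) = (5 + x)/(x + 4) = (5 + x)/(4 + x))
(-2940 + S(-6)) + 866 = (-2940 + (5 - 6)/(4 - 6)) + 866 = (-2940 - 1/(-2)) + 866 = (-2940 - ½*(-1)) + 866 = (-2940 + ½) + 866 = -5879/2 + 866 = -4147/2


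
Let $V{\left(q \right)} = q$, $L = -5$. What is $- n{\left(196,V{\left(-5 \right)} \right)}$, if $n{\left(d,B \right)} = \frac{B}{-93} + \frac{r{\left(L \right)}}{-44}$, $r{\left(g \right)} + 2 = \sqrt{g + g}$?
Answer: $- \frac{203}{2046} + \frac{i \sqrt{10}}{44} \approx -0.099218 + 0.07187 i$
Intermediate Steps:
$r{\left(g \right)} = -2 + \sqrt{2} \sqrt{g}$ ($r{\left(g \right)} = -2 + \sqrt{g + g} = -2 + \sqrt{2 g} = -2 + \sqrt{2} \sqrt{g}$)
$n{\left(d,B \right)} = \frac{1}{22} - \frac{B}{93} - \frac{i \sqrt{10}}{44}$ ($n{\left(d,B \right)} = \frac{B}{-93} + \frac{-2 + \sqrt{2} \sqrt{-5}}{-44} = B \left(- \frac{1}{93}\right) + \left(-2 + \sqrt{2} i \sqrt{5}\right) \left(- \frac{1}{44}\right) = - \frac{B}{93} + \left(-2 + i \sqrt{10}\right) \left(- \frac{1}{44}\right) = - \frac{B}{93} + \left(\frac{1}{22} - \frac{i \sqrt{10}}{44}\right) = \frac{1}{22} - \frac{B}{93} - \frac{i \sqrt{10}}{44}$)
$- n{\left(196,V{\left(-5 \right)} \right)} = - (\frac{1}{22} - - \frac{5}{93} - \frac{i \sqrt{10}}{44}) = - (\frac{1}{22} + \frac{5}{93} - \frac{i \sqrt{10}}{44}) = - (\frac{203}{2046} - \frac{i \sqrt{10}}{44}) = - \frac{203}{2046} + \frac{i \sqrt{10}}{44}$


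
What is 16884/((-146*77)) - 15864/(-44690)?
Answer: -20578674/17943035 ≈ -1.1469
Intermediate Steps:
16884/((-146*77)) - 15864/(-44690) = 16884/(-11242) - 15864*(-1/44690) = 16884*(-1/11242) + 7932/22345 = -1206/803 + 7932/22345 = -20578674/17943035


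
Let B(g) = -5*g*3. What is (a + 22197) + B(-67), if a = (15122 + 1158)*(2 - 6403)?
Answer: -104185078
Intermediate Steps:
B(g) = -15*g
a = -104208280 (a = 16280*(-6401) = -104208280)
(a + 22197) + B(-67) = (-104208280 + 22197) - 15*(-67) = -104186083 + 1005 = -104185078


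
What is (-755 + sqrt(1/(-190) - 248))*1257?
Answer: -949035 + 1257*I*sqrt(8952990)/190 ≈ -9.4904e+5 + 19795.0*I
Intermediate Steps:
(-755 + sqrt(1/(-190) - 248))*1257 = (-755 + sqrt(-1/190 - 248))*1257 = (-755 + sqrt(-47121/190))*1257 = (-755 + I*sqrt(8952990)/190)*1257 = -949035 + 1257*I*sqrt(8952990)/190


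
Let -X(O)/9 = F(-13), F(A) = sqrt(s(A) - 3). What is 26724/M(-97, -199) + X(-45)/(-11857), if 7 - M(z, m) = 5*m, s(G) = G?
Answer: 4454/167 + 36*I/11857 ≈ 26.671 + 0.0030362*I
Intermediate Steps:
M(z, m) = 7 - 5*m
F(A) = sqrt(-3 + A) (F(A) = sqrt(A - 3) = sqrt(-3 + A))
X(O) = -36*I (X(O) = -9*sqrt(-3 - 13) = -36*I)
26724/M(-97, -199) + X(-45)/(-11857) = 26724/(7 - 5*(-199)) - 36*I/(-11857) = 26724/(7 + 995) - 36*I*(-1/11857) = 26724/1002 + 36*I/11857 = 26724*(1/1002) + 36*I/11857 = 4454/167 + 36*I/11857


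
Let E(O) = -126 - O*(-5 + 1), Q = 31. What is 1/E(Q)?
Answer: -1/2 ≈ -0.50000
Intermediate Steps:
E(O) = -126 + 4*O (E(O) = -126 - O*(-4) = -126 - (-4)*O = -126 + 4*O)
1/E(Q) = 1/(-126 + 4*31) = 1/(-126 + 124) = 1/(-2) = -1/2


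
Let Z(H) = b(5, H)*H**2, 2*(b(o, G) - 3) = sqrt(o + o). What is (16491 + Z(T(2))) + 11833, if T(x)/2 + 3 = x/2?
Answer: 28372 + 8*sqrt(10) ≈ 28397.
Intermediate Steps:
T(x) = -6 + x (T(x) = -6 + 2*(x/2) = -6 + x)
b(o, G) = 3 + sqrt(2)*sqrt(o)/2 (b(o, G) = 3 + sqrt(o + o)/2 = 3 + sqrt(2*o)/2 = 3 + (sqrt(2)*sqrt(o))/2 = 3 + sqrt(2)*sqrt(o)/2)
Z(H) = H**2*(3 + sqrt(10)/2) (Z(H) = (3 + sqrt(2)*sqrt(5)/2)*H**2 = (3 + sqrt(10)/2)*H**2 = H**2*(3 + sqrt(10)/2))
(16491 + Z(T(2))) + 11833 = (16491 + (-6 + 2)**2*(6 + sqrt(10))/2) + 11833 = (16491 + (1/2)*(-4)**2*(6 + sqrt(10))) + 11833 = (16491 + (1/2)*16*(6 + sqrt(10))) + 11833 = (16491 + (48 + 8*sqrt(10))) + 11833 = (16539 + 8*sqrt(10)) + 11833 = 28372 + 8*sqrt(10)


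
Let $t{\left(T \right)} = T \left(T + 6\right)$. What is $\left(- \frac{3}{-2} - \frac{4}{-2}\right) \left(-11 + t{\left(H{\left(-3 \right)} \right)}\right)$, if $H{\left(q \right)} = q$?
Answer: $-70$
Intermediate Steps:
$t{\left(T \right)} = T \left(6 + T\right)$
$\left(- \frac{3}{-2} - \frac{4}{-2}\right) \left(-11 + t{\left(H{\left(-3 \right)} \right)}\right) = \left(- \frac{3}{-2} - \frac{4}{-2}\right) \left(-11 - 3 \left(6 - 3\right)\right) = \left(\left(-3\right) \left(- \frac{1}{2}\right) - -2\right) \left(-11 - 9\right) = \left(\frac{3}{2} + 2\right) \left(-11 - 9\right) = \frac{7}{2} \left(-20\right) = -70$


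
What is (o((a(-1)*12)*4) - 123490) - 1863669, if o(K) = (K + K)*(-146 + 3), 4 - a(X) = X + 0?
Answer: -2055799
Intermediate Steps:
a(X) = 4 - X (a(X) = 4 - (X + 0) = 4 - X)
o(K) = -286*K (o(K) = (2*K)*(-143) = -286*K)
(o((a(-1)*12)*4) - 123490) - 1863669 = (-286*(4 - 1*(-1))*12*4 - 123490) - 1863669 = (-286*(4 + 1)*12*4 - 123490) - 1863669 = (-286*5*12*4 - 123490) - 1863669 = (-17160*4 - 123490) - 1863669 = (-286*240 - 123490) - 1863669 = (-68640 - 123490) - 1863669 = -192130 - 1863669 = -2055799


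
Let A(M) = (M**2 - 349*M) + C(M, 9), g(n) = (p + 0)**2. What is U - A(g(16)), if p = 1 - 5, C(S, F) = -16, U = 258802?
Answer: 264146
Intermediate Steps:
p = -4
g(n) = 16 (g(n) = (-4 + 0)**2 = (-4)**2 = 16)
A(M) = -16 + M**2 - 349*M (A(M) = (M**2 - 349*M) - 16 = -16 + M**2 - 349*M)
U - A(g(16)) = 258802 - (-16 + 16**2 - 349*16) = 258802 - (-16 + 256 - 5584) = 258802 - 1*(-5344) = 258802 + 5344 = 264146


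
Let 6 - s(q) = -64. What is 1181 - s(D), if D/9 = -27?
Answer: 1111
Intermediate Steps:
D = -243 (D = 9*(-27) = -243)
s(q) = 70 (s(q) = 6 - 1*(-64) = 6 + 64 = 70)
1181 - s(D) = 1181 - 1*70 = 1181 - 70 = 1111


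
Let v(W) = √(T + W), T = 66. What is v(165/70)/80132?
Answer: √13398/1121848 ≈ 0.00010318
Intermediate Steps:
v(W) = √(66 + W)
v(165/70)/80132 = √(66 + 165/70)/80132 = √(66 + 165*(1/70))*(1/80132) = √(66 + 33/14)*(1/80132) = √(957/14)*(1/80132) = (√13398/14)*(1/80132) = √13398/1121848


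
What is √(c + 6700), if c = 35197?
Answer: √41897 ≈ 204.69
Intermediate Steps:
√(c + 6700) = √(35197 + 6700) = √41897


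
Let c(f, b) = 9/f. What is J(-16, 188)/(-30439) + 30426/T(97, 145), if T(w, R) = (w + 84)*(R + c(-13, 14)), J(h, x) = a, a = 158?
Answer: 5993065667/5167872542 ≈ 1.1597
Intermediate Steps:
J(h, x) = 158
T(w, R) = (84 + w)*(-9/13 + R) (T(w, R) = (w + 84)*(R + 9/(-13)) = (84 + w)*(R + 9*(-1/13)) = (84 + w)*(R - 9/13) = (84 + w)*(-9/13 + R))
J(-16, 188)/(-30439) + 30426/T(97, 145) = 158/(-30439) + 30426/(-756/13 + 84*145 - 9/13*97 + 145*97) = 158*(-1/30439) + 30426/(-756/13 + 12180 - 873/13 + 14065) = -158/30439 + 30426/(339556/13) = -158/30439 + 30426*(13/339556) = -158/30439 + 197769/169778 = 5993065667/5167872542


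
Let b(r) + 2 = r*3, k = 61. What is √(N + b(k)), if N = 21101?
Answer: √21282 ≈ 145.88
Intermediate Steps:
b(r) = -2 + 3*r (b(r) = -2 + r*3 = -2 + 3*r)
√(N + b(k)) = √(21101 + (-2 + 3*61)) = √(21101 + (-2 + 183)) = √(21101 + 181) = √21282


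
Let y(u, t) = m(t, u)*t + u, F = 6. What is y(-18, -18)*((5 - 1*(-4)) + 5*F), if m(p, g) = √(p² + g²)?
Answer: -702 - 12636*√2 ≈ -18572.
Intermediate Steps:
m(p, g) = √(g² + p²)
y(u, t) = u + t*√(t² + u²) (y(u, t) = √(u² + t²)*t + u = √(t² + u²)*t + u = t*√(t² + u²) + u = u + t*√(t² + u²))
y(-18, -18)*((5 - 1*(-4)) + 5*F) = (-18 - 18*√((-18)² + (-18)²))*((5 - 1*(-4)) + 5*6) = (-18 - 18*√(324 + 324))*((5 + 4) + 30) = (-18 - 324*√2)*(9 + 30) = (-18 - 324*√2)*39 = -702 - 12636*√2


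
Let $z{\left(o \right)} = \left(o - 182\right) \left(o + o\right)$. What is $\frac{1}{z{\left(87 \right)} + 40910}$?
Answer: $\frac{1}{24380} \approx 4.1017 \cdot 10^{-5}$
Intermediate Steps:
$z{\left(o \right)} = 2 o \left(-182 + o\right)$ ($z{\left(o \right)} = \left(-182 + o\right) 2 o = 2 o \left(-182 + o\right)$)
$\frac{1}{z{\left(87 \right)} + 40910} = \frac{1}{2 \cdot 87 \left(-182 + 87\right) + 40910} = \frac{1}{2 \cdot 87 \left(-95\right) + 40910} = \frac{1}{-16530 + 40910} = \frac{1}{24380}$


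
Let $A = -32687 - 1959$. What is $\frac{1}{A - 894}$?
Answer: $- \frac{1}{35540} \approx -2.8137 \cdot 10^{-5}$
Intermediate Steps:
$A = -34646$ ($A = -32687 - 1959 = -34646$)
$\frac{1}{A - 894} = \frac{1}{-34646 - 894} = \frac{1}{-35540} = - \frac{1}{35540}$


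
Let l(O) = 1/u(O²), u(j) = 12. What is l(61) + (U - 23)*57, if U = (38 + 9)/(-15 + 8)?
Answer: -142265/84 ≈ -1693.6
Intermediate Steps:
U = -47/7 (U = 47/(-7) = 47*(-⅐) = -47/7 ≈ -6.7143)
l(O) = 1/12
l(61) + (U - 23)*57 = 1/12 + (-47/7 - 23)*57 = 1/12 - 208/7*57 = 1/12 - 11856/7 = -142265/84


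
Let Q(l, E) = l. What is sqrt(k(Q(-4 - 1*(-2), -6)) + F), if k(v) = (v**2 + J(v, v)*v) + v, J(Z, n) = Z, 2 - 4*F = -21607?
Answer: sqrt(21633)/2 ≈ 73.541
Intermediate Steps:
F = 21609/4 (F = 1/2 - 1/4*(-21607) = 1/2 + 21607/4 = 21609/4 ≈ 5402.3)
k(v) = v + 2*v**2 (k(v) = (v**2 + v*v) + v = (v**2 + v**2) + v = 2*v**2 + v = v + 2*v**2)
sqrt(k(Q(-4 - 1*(-2), -6)) + F) = sqrt((-4 - 1*(-2))*(1 + 2*(-4 - 1*(-2))) + 21609/4) = sqrt((-4 + 2)*(1 + 2*(-4 + 2)) + 21609/4) = sqrt(-2*(1 + 2*(-2)) + 21609/4) = sqrt(-2*(1 - 4) + 21609/4) = sqrt(-2*(-3) + 21609/4) = sqrt(6 + 21609/4) = sqrt(21633/4) = sqrt(21633)/2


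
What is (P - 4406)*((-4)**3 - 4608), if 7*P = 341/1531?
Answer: 220606051392/10717 ≈ 2.0585e+7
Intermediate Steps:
P = 341/10717 (P = (341/1531)/7 = (341*(1/1531))/7 = (1/7)*(341/1531) = 341/10717 ≈ 0.031819)
(P - 4406)*((-4)**3 - 4608) = (341/10717 - 4406)*((-4)**3 - 4608) = -47218761*(-64 - 4608)/10717 = -47218761/10717*(-4672) = 220606051392/10717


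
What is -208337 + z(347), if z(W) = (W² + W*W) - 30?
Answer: 32451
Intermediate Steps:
z(W) = -30 + 2*W² (z(W) = (W² + W²) - 30 = 2*W² - 30 = -30 + 2*W²)
-208337 + z(347) = -208337 + (-30 + 2*347²) = -208337 + (-30 + 2*120409) = -208337 + (-30 + 240818) = -208337 + 240788 = 32451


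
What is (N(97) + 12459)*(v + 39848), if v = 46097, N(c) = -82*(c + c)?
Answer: -296424305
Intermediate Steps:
N(c) = -164*c
(N(97) + 12459)*(v + 39848) = (-164*97 + 12459)*(46097 + 39848) = (-15908 + 12459)*85945 = -3449*85945 = -296424305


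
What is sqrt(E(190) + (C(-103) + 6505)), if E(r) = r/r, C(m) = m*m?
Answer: sqrt(17115) ≈ 130.82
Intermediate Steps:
C(m) = m**2
E(r) = 1
sqrt(E(190) + (C(-103) + 6505)) = sqrt(1 + ((-103)**2 + 6505)) = sqrt(1 + (10609 + 6505)) = sqrt(1 + 17114) = sqrt(17115)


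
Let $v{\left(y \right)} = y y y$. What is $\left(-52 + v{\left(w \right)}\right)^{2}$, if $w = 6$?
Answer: $26896$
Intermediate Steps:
$v{\left(y \right)} = y^{3}$ ($v{\left(y \right)} = y^{2} y = y^{3}$)
$\left(-52 + v{\left(w \right)}\right)^{2} = \left(-52 + 6^{3}\right)^{2} = \left(-52 + 216\right)^{2} = 164^{2} = 26896$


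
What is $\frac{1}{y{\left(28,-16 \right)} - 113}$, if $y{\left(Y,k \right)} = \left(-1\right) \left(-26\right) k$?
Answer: $- \frac{1}{529} \approx -0.0018904$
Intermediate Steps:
$y{\left(Y,k \right)} = 26 k$
$\frac{1}{y{\left(28,-16 \right)} - 113} = \frac{1}{26 \left(-16\right) - 113} = \frac{1}{-416 - 113} = \frac{1}{-529} = - \frac{1}{529}$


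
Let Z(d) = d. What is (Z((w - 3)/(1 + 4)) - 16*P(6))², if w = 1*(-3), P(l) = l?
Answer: 236196/25 ≈ 9447.8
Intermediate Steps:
w = -3
(Z((w - 3)/(1 + 4)) - 16*P(6))² = ((-3 - 3)/(1 + 4) - 16*6)² = (-6/5 - 96)² = (-486/5)² = 236196/25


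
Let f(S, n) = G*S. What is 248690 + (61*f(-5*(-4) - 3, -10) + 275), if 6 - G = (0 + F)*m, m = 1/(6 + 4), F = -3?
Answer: 2554981/10 ≈ 2.5550e+5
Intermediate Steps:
m = 1/10 ≈ 0.10000
G = 63/10 (G = 6 - (0 - 3)/10 = 6 - (-3)/10 = 6 - 1*(-3/10) = 6 + 3/10 = 63/10 ≈ 6.3000)
f(S, n) = 63*S/10
248690 + (61*f(-5*(-4) - 3, -10) + 275) = 248690 + (61*(63*(-5*(-4) - 3)/10) + 275) = 248690 + (61*(63*(20 - 3)/10) + 275) = 248690 + (61*((63/10)*17) + 275) = 248690 + (61*(1071/10) + 275) = 248690 + (65331/10 + 275) = 248690 + 68081/10 = 2554981/10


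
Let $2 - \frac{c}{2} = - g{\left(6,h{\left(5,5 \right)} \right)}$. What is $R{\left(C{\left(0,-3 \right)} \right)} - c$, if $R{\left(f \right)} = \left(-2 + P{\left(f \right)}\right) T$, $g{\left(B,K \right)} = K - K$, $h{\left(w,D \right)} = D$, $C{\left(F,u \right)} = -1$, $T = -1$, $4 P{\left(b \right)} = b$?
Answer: $- \frac{7}{4} \approx -1.75$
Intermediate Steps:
$P{\left(b \right)} = \frac{b}{4}$
$g{\left(B,K \right)} = 0$
$R{\left(f \right)} = 2 - \frac{f}{4}$ ($R{\left(f \right)} = \left(-2 + \frac{f}{4}\right) \left(-1\right) = 2 - \frac{f}{4}$)
$c = 4$ ($c = 4 - 2 \left(\left(-1\right) 0\right) = 4 - 0 = 4 + 0 = 4$)
$R{\left(C{\left(0,-3 \right)} \right)} - c = \left(2 - - \frac{1}{4}\right) - 4 = \left(2 + \frac{1}{4}\right) - 4 = \frac{9}{4} - 4 = - \frac{7}{4}$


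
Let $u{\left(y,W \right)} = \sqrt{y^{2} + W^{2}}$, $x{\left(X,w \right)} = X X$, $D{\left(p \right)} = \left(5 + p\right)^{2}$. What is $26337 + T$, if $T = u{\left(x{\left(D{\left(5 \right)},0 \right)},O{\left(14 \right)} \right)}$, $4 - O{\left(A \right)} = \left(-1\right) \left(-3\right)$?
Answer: $26337 + \sqrt{100000001} \approx 36337.0$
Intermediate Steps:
$x{\left(X,w \right)} = X^{2}$
$O{\left(A \right)} = 1$ ($O{\left(A \right)} = 4 - \left(-1\right) \left(-3\right) = 4 - 3 = 1$)
$u{\left(y,W \right)} = \sqrt{W^{2} + y^{2}}$
$T = \sqrt{100000001}$ ($T = \sqrt{1^{2} + \left(\left(\left(5 + 5\right)^{2}\right)^{2}\right)^{2}} = \sqrt{1 + \left(\left(10^{2}\right)^{2}\right)^{2}} = \sqrt{1 + \left(100^{2}\right)^{2}} = \sqrt{1 + 10000^{2}} = \sqrt{1 + 100000000} = \sqrt{100000001} \approx 10000.0$)
$26337 + T = 26337 + \sqrt{100000001}$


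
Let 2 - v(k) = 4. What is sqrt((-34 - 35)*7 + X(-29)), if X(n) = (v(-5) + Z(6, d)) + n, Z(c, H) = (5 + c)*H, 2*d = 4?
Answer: 2*I*sqrt(123) ≈ 22.181*I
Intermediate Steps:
d = 2 (d = (1/2)*4 = 2)
v(k) = -2 (v(k) = 2 - 1*4 = 2 - 4 = -2)
Z(c, H) = H*(5 + c)
X(n) = 20 + n (X(n) = (-2 + 2*(5 + 6)) + n = (-2 + 2*11) + n = (-2 + 22) + n = 20 + n)
sqrt((-34 - 35)*7 + X(-29)) = sqrt((-34 - 35)*7 + (20 - 29)) = sqrt(-69*7 - 9) = sqrt(-483 - 9) = sqrt(-492) = 2*I*sqrt(123)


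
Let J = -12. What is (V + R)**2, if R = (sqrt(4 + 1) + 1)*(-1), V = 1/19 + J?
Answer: 62321/361 + 492*sqrt(5)/19 ≈ 230.54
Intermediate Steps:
V = -227/19 (V = 1/19 - 12 = -227/19 ≈ -11.947)
R = -1 - sqrt(5) (R = (sqrt(5) + 1)*(-1) = (1 + sqrt(5))*(-1) = -1 - sqrt(5) ≈ -3.2361)
(V + R)**2 = (-227/19 + (-1 - sqrt(5)))**2 = (-246/19 - sqrt(5))**2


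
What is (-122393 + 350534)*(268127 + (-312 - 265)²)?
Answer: 137125516896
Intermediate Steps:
(-122393 + 350534)*(268127 + (-312 - 265)²) = 228141*(268127 + (-577)²) = 228141*(268127 + 332929) = 228141*601056 = 137125516896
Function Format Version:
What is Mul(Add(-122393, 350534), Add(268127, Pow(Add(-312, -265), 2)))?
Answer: 137125516896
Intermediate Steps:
Mul(Add(-122393, 350534), Add(268127, Pow(Add(-312, -265), 2))) = Mul(228141, Add(268127, Pow(-577, 2))) = Mul(228141, Add(268127, 332929)) = Mul(228141, 601056) = 137125516896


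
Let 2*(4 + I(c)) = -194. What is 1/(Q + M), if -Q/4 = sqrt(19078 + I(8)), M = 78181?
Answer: 78181/6111965129 + 4*sqrt(18977)/6111965129 ≈ 1.2882e-5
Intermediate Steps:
I(c) = -101 (I(c) = -4 + (1/2)*(-194) = -4 - 97 = -101)
Q = -4*sqrt(18977) (Q = -4*sqrt(19078 - 101) = -4*sqrt(18977) ≈ -551.03)
1/(Q + M) = 1/(-4*sqrt(18977) + 78181) = 1/(78181 - 4*sqrt(18977))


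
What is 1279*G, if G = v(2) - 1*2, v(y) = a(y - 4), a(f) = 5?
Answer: 3837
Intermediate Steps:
v(y) = 5
G = 3 (G = 5 - 1*2 = 5 - 2 = 3)
1279*G = 1279*3 = 3837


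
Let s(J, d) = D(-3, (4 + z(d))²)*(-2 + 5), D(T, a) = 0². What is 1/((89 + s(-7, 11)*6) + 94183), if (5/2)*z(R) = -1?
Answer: 1/94272 ≈ 1.0608e-5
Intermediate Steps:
z(R) = -⅖ (z(R) = (⅖)*(-1) = -⅖)
D(T, a) = 0
s(J, d) = 0 (s(J, d) = 0*(-2 + 5) = 0*3 = 0)
1/((89 + s(-7, 11)*6) + 94183) = 1/((89 + 0*6) + 94183) = 1/((89 + 0) + 94183) = 1/(89 + 94183) = 1/94272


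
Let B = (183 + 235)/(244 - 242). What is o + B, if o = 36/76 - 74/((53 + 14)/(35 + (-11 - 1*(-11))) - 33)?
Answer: 2189725/10336 ≈ 211.85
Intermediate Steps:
B = 209 (B = 418/2 = 418*(½) = 209)
o = 29501/10336 (o = 36*(1/76) - 74/(67/(35 + (-11 + 11)) - 33) = 9/19 - 74/(67/(35 + 0) - 33) = 9/19 - 74/(67/35 - 33) = 9/19 - 74/(-1088/35) = 9/19 - 74*(-35/1088) = 9/19 + 1295/544 = 29501/10336 ≈ 2.8542)
o + B = 29501/10336 + 209 = 2189725/10336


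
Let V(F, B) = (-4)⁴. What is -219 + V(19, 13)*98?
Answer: 24869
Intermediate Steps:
V(F, B) = 256
-219 + V(19, 13)*98 = -219 + 256*98 = -219 + 25088 = 24869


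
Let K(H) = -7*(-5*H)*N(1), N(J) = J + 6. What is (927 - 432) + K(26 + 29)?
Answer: 13970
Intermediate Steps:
N(J) = 6 + J
K(H) = 245*H (K(H) = -7*(-5*H)*(6 + 1) = -7*(-5*H)*7 = -(-245)*H = 245*H)
(927 - 432) + K(26 + 29) = (927 - 432) + 245*(26 + 29) = 495 + 245*55 = 495 + 13475 = 13970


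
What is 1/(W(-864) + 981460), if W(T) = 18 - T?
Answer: 1/982342 ≈ 1.0180e-6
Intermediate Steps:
1/(W(-864) + 981460) = 1/((18 - 1*(-864)) + 981460) = 1/((18 + 864) + 981460) = 1/(882 + 981460) = 1/982342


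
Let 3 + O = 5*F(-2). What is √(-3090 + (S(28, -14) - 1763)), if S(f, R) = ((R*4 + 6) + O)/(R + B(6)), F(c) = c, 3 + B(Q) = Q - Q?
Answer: I*√1401446/17 ≈ 69.637*I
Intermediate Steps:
B(Q) = -3 (B(Q) = -3 + (Q - Q) = -3 + 0 = -3)
O = -13 (O = -3 + 5*(-2) = -3 - 10 = -13)
S(f, R) = (-7 + 4*R)/(-3 + R) (S(f, R) = ((R*4 + 6) - 13)/(R - 3) = ((4*R + 6) - 13)/(-3 + R) = ((6 + 4*R) - 13)/(-3 + R) = (-7 + 4*R)/(-3 + R))
√(-3090 + (S(28, -14) - 1763)) = √(-3090 + ((-7 + 4*(-14))/(-3 - 14) - 1763)) = √(-3090 + ((-7 - 56)/(-17) - 1763)) = √(-3090 + (-1/17*(-63) - 1763)) = √(-3090 + (63/17 - 1763)) = √(-3090 - 29908/17) = √(-82438/17) = I*√1401446/17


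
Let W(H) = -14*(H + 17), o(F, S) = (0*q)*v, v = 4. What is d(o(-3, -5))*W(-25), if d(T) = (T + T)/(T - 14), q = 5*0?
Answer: 0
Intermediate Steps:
q = 0
o(F, S) = 0 (o(F, S) = (0*0)*4 = 0*4 = 0)
W(H) = -238 - 14*H (W(H) = -14*(17 + H) = -238 - 14*H)
d(T) = 2*T/(-14 + T) (d(T) = (2*T)/(-14 + T) = 2*T/(-14 + T))
d(o(-3, -5))*W(-25) = (2*0/(-14 + 0))*(-238 - 14*(-25)) = (2*0/(-14))*(-238 + 350) = (2*0*(-1/14))*112 = 0*112 = 0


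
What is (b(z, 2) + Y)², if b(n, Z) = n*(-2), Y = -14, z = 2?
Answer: 324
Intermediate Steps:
b(n, Z) = -2*n
(b(z, 2) + Y)² = (-2*2 - 14)² = (-4 - 14)² = (-18)² = 324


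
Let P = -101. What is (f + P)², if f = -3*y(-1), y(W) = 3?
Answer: 12100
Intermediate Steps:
f = -9 (f = -3*3 = -9)
(f + P)² = (-9 - 101)² = (-110)² = 12100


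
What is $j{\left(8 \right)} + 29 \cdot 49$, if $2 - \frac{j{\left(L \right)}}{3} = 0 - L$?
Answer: $1451$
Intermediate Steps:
$j{\left(L \right)} = 6 + 3 L$ ($j{\left(L \right)} = 6 - 3 \left(0 - L\right) = 6 - 3 \left(- L\right) = 6 + 3 L$)
$j{\left(8 \right)} + 29 \cdot 49 = \left(6 + 3 \cdot 8\right) + 29 \cdot 49 = \left(6 + 24\right) + 1421 = 30 + 1421 = 1451$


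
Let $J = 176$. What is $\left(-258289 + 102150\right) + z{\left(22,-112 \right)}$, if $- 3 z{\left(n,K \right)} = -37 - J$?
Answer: $-156068$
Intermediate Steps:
$z{\left(n,K \right)} = 71$ ($z{\left(n,K \right)} = - \frac{-37 - 176}{3} = \left(- \frac{1}{3}\right) \left(-213\right) = 71$)
$\left(-258289 + 102150\right) + z{\left(22,-112 \right)} = \left(-258289 + 102150\right) + 71 = -156139 + 71 = -156068$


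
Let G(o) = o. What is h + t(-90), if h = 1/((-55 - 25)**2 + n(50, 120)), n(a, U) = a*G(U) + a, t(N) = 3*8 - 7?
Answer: 211651/12450 ≈ 17.000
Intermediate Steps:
t(N) = 17 (t(N) = 24 - 7 = 17)
n(a, U) = a + U*a (n(a, U) = a*U + a = U*a + a = a + U*a)
h = 1/12450 (h = 1/((-55 - 25)**2 + 50*(1 + 120)) = 1/((-80)**2 + 50*121) = 1/(6400 + 6050) = 1/12450 ≈ 8.0321e-5)
h + t(-90) = 1/12450 + 17 = 211651/12450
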